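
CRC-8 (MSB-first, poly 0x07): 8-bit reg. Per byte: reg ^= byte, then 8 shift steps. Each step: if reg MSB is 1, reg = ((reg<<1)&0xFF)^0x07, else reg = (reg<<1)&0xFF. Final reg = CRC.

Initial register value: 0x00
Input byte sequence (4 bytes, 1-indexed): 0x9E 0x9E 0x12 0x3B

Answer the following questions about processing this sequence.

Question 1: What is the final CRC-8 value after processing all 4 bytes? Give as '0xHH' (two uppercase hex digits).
Answer: 0xCB

Derivation:
After byte 1 (0x9E): reg=0xD3
After byte 2 (0x9E): reg=0xE4
After byte 3 (0x12): reg=0xCC
After byte 4 (0x3B): reg=0xCB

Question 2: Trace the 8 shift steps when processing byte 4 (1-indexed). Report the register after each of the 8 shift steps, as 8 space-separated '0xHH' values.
After byte 1 (0x9E): reg=0xD3
After byte 2 (0x9E): reg=0xE4
After byte 3 (0x12): reg=0xCC
Register before byte 4: 0xCC
After XOR with byte 0x3B: 0xF7

Answer: 0xE9 0xD5 0xAD 0x5D 0xBA 0x73 0xE6 0xCB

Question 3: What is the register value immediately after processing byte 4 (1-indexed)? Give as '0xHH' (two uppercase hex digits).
After byte 1 (0x9E): reg=0xD3
After byte 2 (0x9E): reg=0xE4
After byte 3 (0x12): reg=0xCC
After byte 4 (0x3B): reg=0xCB

Answer: 0xCB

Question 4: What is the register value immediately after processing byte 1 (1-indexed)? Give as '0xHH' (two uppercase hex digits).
Answer: 0xD3

Derivation:
After byte 1 (0x9E): reg=0xD3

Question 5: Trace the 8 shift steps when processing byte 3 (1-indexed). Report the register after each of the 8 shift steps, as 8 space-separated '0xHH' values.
Answer: 0xEB 0xD1 0xA5 0x4D 0x9A 0x33 0x66 0xCC

Derivation:
After byte 1 (0x9E): reg=0xD3
After byte 2 (0x9E): reg=0xE4
Register before byte 3: 0xE4
After XOR with byte 0x12: 0xF6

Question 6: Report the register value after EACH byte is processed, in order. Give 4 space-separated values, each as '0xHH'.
0xD3 0xE4 0xCC 0xCB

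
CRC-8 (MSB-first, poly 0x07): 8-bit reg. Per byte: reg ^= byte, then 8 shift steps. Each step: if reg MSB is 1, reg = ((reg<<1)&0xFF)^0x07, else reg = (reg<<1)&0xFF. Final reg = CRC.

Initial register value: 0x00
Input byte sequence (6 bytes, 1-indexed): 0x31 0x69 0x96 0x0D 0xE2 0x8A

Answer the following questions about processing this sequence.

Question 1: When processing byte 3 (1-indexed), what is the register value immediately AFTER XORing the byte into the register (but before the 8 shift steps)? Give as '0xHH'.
Register before byte 3: 0xF4
Byte 3: 0x96
0xF4 XOR 0x96 = 0x62

Answer: 0x62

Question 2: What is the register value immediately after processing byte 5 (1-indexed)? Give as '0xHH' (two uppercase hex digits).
After byte 1 (0x31): reg=0x97
After byte 2 (0x69): reg=0xF4
After byte 3 (0x96): reg=0x29
After byte 4 (0x0D): reg=0xFC
After byte 5 (0xE2): reg=0x5A

Answer: 0x5A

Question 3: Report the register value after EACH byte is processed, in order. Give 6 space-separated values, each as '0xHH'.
0x97 0xF4 0x29 0xFC 0x5A 0x3E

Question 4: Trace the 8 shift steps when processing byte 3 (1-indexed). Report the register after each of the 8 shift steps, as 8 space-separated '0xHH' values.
Answer: 0xC4 0x8F 0x19 0x32 0x64 0xC8 0x97 0x29

Derivation:
After byte 1 (0x31): reg=0x97
After byte 2 (0x69): reg=0xF4
Register before byte 3: 0xF4
After XOR with byte 0x96: 0x62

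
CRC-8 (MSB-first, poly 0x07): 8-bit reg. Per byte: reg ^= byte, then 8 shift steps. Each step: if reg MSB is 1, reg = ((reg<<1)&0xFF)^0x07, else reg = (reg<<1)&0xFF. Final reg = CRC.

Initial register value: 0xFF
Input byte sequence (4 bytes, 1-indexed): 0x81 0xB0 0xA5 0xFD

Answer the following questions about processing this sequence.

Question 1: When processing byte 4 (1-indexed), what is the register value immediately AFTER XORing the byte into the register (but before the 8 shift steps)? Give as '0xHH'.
Answer: 0x8B

Derivation:
Register before byte 4: 0x76
Byte 4: 0xFD
0x76 XOR 0xFD = 0x8B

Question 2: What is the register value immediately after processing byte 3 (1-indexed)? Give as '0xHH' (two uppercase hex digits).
Answer: 0x76

Derivation:
After byte 1 (0x81): reg=0x7D
After byte 2 (0xB0): reg=0x6D
After byte 3 (0xA5): reg=0x76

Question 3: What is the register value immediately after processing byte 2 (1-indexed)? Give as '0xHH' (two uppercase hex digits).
Answer: 0x6D

Derivation:
After byte 1 (0x81): reg=0x7D
After byte 2 (0xB0): reg=0x6D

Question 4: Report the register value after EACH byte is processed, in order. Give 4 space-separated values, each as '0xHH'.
0x7D 0x6D 0x76 0xB8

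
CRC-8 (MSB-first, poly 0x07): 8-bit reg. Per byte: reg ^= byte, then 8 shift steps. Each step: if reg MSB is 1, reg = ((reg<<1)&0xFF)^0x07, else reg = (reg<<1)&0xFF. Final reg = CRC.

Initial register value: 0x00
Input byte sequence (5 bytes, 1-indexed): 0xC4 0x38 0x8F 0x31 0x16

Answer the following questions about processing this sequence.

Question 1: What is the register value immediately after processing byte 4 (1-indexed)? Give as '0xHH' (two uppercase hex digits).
After byte 1 (0xC4): reg=0x52
After byte 2 (0x38): reg=0x11
After byte 3 (0x8F): reg=0xD3
After byte 4 (0x31): reg=0xA0

Answer: 0xA0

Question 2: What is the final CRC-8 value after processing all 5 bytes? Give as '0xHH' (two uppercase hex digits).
Answer: 0x0B

Derivation:
After byte 1 (0xC4): reg=0x52
After byte 2 (0x38): reg=0x11
After byte 3 (0x8F): reg=0xD3
After byte 4 (0x31): reg=0xA0
After byte 5 (0x16): reg=0x0B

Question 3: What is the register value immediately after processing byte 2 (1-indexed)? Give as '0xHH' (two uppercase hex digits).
Answer: 0x11

Derivation:
After byte 1 (0xC4): reg=0x52
After byte 2 (0x38): reg=0x11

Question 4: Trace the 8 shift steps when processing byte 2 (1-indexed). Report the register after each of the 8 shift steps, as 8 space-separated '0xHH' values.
Answer: 0xD4 0xAF 0x59 0xB2 0x63 0xC6 0x8B 0x11

Derivation:
After byte 1 (0xC4): reg=0x52
Register before byte 2: 0x52
After XOR with byte 0x38: 0x6A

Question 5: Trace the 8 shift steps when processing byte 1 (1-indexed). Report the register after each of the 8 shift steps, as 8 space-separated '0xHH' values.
Answer: 0x8F 0x19 0x32 0x64 0xC8 0x97 0x29 0x52

Derivation:
Register before byte 1: 0x00
After XOR with byte 0xC4: 0xC4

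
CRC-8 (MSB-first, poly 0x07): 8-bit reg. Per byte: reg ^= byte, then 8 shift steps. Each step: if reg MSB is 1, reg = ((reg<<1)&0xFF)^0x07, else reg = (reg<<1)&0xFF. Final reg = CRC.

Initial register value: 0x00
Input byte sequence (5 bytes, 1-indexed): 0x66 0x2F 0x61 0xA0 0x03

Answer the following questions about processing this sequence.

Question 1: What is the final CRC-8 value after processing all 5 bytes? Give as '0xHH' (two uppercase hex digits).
After byte 1 (0x66): reg=0x35
After byte 2 (0x2F): reg=0x46
After byte 3 (0x61): reg=0xF5
After byte 4 (0xA0): reg=0xAC
After byte 5 (0x03): reg=0x44

Answer: 0x44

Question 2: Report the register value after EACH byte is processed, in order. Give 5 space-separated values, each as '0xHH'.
0x35 0x46 0xF5 0xAC 0x44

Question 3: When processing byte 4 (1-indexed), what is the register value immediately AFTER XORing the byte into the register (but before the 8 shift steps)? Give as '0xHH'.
Answer: 0x55

Derivation:
Register before byte 4: 0xF5
Byte 4: 0xA0
0xF5 XOR 0xA0 = 0x55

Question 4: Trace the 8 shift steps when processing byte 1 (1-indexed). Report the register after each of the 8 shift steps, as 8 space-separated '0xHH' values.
Answer: 0xCC 0x9F 0x39 0x72 0xE4 0xCF 0x99 0x35

Derivation:
Register before byte 1: 0x00
After XOR with byte 0x66: 0x66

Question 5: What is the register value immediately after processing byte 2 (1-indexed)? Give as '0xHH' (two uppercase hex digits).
After byte 1 (0x66): reg=0x35
After byte 2 (0x2F): reg=0x46

Answer: 0x46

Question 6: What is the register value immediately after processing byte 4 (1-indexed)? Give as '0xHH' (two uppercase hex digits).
After byte 1 (0x66): reg=0x35
After byte 2 (0x2F): reg=0x46
After byte 3 (0x61): reg=0xF5
After byte 4 (0xA0): reg=0xAC

Answer: 0xAC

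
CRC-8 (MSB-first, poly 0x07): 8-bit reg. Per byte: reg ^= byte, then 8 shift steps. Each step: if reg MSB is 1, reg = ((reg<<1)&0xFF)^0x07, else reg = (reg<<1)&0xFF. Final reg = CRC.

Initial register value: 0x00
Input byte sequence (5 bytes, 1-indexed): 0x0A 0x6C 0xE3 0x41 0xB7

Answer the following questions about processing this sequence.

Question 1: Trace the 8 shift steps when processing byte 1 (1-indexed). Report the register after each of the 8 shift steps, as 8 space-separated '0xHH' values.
Register before byte 1: 0x00
After XOR with byte 0x0A: 0x0A

Answer: 0x14 0x28 0x50 0xA0 0x47 0x8E 0x1B 0x36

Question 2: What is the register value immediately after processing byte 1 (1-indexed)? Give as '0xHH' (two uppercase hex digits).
Answer: 0x36

Derivation:
After byte 1 (0x0A): reg=0x36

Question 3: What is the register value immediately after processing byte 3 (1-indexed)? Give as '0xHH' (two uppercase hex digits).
Answer: 0x29

Derivation:
After byte 1 (0x0A): reg=0x36
After byte 2 (0x6C): reg=0x81
After byte 3 (0xE3): reg=0x29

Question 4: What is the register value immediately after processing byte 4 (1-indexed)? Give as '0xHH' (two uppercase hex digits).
Answer: 0x1F

Derivation:
After byte 1 (0x0A): reg=0x36
After byte 2 (0x6C): reg=0x81
After byte 3 (0xE3): reg=0x29
After byte 4 (0x41): reg=0x1F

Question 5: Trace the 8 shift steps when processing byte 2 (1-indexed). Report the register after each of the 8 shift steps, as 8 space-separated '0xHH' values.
After byte 1 (0x0A): reg=0x36
Register before byte 2: 0x36
After XOR with byte 0x6C: 0x5A

Answer: 0xB4 0x6F 0xDE 0xBB 0x71 0xE2 0xC3 0x81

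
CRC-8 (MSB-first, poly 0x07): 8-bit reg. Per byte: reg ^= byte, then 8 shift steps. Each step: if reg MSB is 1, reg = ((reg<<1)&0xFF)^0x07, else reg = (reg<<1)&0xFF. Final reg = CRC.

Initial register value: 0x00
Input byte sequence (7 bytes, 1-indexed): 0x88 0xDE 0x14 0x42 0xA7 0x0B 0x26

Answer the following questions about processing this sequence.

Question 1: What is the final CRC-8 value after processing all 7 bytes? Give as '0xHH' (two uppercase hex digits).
Answer: 0xEC

Derivation:
After byte 1 (0x88): reg=0xB1
After byte 2 (0xDE): reg=0x0A
After byte 3 (0x14): reg=0x5A
After byte 4 (0x42): reg=0x48
After byte 5 (0xA7): reg=0x83
After byte 6 (0x0B): reg=0xB1
After byte 7 (0x26): reg=0xEC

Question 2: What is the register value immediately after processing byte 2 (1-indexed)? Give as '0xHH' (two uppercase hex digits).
Answer: 0x0A

Derivation:
After byte 1 (0x88): reg=0xB1
After byte 2 (0xDE): reg=0x0A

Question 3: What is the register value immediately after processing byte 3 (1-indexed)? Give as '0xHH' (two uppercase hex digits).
Answer: 0x5A

Derivation:
After byte 1 (0x88): reg=0xB1
After byte 2 (0xDE): reg=0x0A
After byte 3 (0x14): reg=0x5A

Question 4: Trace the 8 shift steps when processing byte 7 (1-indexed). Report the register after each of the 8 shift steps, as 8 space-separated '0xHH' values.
Answer: 0x29 0x52 0xA4 0x4F 0x9E 0x3B 0x76 0xEC

Derivation:
After byte 1 (0x88): reg=0xB1
After byte 2 (0xDE): reg=0x0A
After byte 3 (0x14): reg=0x5A
After byte 4 (0x42): reg=0x48
After byte 5 (0xA7): reg=0x83
After byte 6 (0x0B): reg=0xB1
Register before byte 7: 0xB1
After XOR with byte 0x26: 0x97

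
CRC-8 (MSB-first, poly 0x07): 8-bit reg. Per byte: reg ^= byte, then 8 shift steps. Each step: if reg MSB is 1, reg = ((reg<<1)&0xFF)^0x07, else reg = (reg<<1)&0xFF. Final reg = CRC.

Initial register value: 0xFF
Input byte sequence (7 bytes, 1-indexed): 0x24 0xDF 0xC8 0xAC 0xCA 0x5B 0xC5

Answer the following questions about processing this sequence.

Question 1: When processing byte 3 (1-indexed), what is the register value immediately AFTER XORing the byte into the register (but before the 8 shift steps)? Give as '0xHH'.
Register before byte 3: 0x3E
Byte 3: 0xC8
0x3E XOR 0xC8 = 0xF6

Answer: 0xF6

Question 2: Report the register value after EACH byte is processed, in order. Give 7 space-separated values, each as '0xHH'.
0x0F 0x3E 0xCC 0x27 0x8D 0x2C 0x91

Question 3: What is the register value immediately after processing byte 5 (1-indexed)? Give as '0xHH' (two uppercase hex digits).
After byte 1 (0x24): reg=0x0F
After byte 2 (0xDF): reg=0x3E
After byte 3 (0xC8): reg=0xCC
After byte 4 (0xAC): reg=0x27
After byte 5 (0xCA): reg=0x8D

Answer: 0x8D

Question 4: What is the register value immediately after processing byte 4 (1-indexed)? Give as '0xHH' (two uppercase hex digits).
Answer: 0x27

Derivation:
After byte 1 (0x24): reg=0x0F
After byte 2 (0xDF): reg=0x3E
After byte 3 (0xC8): reg=0xCC
After byte 4 (0xAC): reg=0x27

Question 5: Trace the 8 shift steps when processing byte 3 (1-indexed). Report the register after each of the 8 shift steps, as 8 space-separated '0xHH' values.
After byte 1 (0x24): reg=0x0F
After byte 2 (0xDF): reg=0x3E
Register before byte 3: 0x3E
After XOR with byte 0xC8: 0xF6

Answer: 0xEB 0xD1 0xA5 0x4D 0x9A 0x33 0x66 0xCC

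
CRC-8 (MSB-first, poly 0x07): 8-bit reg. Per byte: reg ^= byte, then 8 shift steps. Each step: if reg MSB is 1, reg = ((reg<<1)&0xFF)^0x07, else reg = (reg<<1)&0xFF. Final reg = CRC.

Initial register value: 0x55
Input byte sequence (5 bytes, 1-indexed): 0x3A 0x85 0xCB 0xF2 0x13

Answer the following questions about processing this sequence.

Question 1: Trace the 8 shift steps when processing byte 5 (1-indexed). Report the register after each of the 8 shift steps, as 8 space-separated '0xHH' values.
Answer: 0xED 0xDD 0xBD 0x7D 0xFA 0xF3 0xE1 0xC5

Derivation:
After byte 1 (0x3A): reg=0x0A
After byte 2 (0x85): reg=0xA4
After byte 3 (0xCB): reg=0x0A
After byte 4 (0xF2): reg=0xE6
Register before byte 5: 0xE6
After XOR with byte 0x13: 0xF5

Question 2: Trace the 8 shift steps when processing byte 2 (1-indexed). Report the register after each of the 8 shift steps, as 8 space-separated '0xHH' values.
Answer: 0x19 0x32 0x64 0xC8 0x97 0x29 0x52 0xA4

Derivation:
After byte 1 (0x3A): reg=0x0A
Register before byte 2: 0x0A
After XOR with byte 0x85: 0x8F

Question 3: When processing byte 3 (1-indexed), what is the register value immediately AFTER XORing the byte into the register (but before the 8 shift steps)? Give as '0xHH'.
Register before byte 3: 0xA4
Byte 3: 0xCB
0xA4 XOR 0xCB = 0x6F

Answer: 0x6F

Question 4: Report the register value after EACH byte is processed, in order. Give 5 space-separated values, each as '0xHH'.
0x0A 0xA4 0x0A 0xE6 0xC5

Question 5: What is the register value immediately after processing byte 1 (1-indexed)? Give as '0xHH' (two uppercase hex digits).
After byte 1 (0x3A): reg=0x0A

Answer: 0x0A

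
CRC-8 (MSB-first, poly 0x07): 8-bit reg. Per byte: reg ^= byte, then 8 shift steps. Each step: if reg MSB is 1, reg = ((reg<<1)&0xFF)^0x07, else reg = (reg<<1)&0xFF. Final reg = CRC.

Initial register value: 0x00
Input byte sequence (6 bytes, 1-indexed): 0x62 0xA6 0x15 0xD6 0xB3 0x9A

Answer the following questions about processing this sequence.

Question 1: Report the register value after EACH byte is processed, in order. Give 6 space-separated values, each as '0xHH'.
0x29 0xA4 0x1E 0x76 0x55 0x63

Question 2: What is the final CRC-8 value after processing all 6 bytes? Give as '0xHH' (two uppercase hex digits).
Answer: 0x63

Derivation:
After byte 1 (0x62): reg=0x29
After byte 2 (0xA6): reg=0xA4
After byte 3 (0x15): reg=0x1E
After byte 4 (0xD6): reg=0x76
After byte 5 (0xB3): reg=0x55
After byte 6 (0x9A): reg=0x63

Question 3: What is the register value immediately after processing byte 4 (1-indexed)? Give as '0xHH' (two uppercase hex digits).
Answer: 0x76

Derivation:
After byte 1 (0x62): reg=0x29
After byte 2 (0xA6): reg=0xA4
After byte 3 (0x15): reg=0x1E
After byte 4 (0xD6): reg=0x76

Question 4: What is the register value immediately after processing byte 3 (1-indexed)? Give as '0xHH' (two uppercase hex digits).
After byte 1 (0x62): reg=0x29
After byte 2 (0xA6): reg=0xA4
After byte 3 (0x15): reg=0x1E

Answer: 0x1E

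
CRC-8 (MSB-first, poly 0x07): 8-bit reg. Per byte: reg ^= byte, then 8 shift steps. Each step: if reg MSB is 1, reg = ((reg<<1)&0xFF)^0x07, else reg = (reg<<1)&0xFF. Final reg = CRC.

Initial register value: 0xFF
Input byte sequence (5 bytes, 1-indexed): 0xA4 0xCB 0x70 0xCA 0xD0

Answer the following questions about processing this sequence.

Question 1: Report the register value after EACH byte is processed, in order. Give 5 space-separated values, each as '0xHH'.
0x86 0xE4 0xE5 0xCD 0x53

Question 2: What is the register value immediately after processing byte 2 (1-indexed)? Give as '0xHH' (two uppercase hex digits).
Answer: 0xE4

Derivation:
After byte 1 (0xA4): reg=0x86
After byte 2 (0xCB): reg=0xE4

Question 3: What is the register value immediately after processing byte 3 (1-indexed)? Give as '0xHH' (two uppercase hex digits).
After byte 1 (0xA4): reg=0x86
After byte 2 (0xCB): reg=0xE4
After byte 3 (0x70): reg=0xE5

Answer: 0xE5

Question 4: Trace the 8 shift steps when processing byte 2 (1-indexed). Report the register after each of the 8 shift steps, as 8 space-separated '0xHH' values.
After byte 1 (0xA4): reg=0x86
Register before byte 2: 0x86
After XOR with byte 0xCB: 0x4D

Answer: 0x9A 0x33 0x66 0xCC 0x9F 0x39 0x72 0xE4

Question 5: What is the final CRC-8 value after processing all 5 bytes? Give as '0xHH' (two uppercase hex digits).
Answer: 0x53

Derivation:
After byte 1 (0xA4): reg=0x86
After byte 2 (0xCB): reg=0xE4
After byte 3 (0x70): reg=0xE5
After byte 4 (0xCA): reg=0xCD
After byte 5 (0xD0): reg=0x53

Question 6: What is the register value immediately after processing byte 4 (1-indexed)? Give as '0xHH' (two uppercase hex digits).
Answer: 0xCD

Derivation:
After byte 1 (0xA4): reg=0x86
After byte 2 (0xCB): reg=0xE4
After byte 3 (0x70): reg=0xE5
After byte 4 (0xCA): reg=0xCD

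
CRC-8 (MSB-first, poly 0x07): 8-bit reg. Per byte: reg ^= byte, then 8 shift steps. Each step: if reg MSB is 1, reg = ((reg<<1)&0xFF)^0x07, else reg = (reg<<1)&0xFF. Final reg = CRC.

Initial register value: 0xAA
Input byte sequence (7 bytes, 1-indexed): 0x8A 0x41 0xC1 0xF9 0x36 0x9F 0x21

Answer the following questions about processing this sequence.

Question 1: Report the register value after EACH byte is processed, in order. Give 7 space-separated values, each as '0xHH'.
0xE0 0x6E 0x44 0x3A 0x24 0x28 0x3F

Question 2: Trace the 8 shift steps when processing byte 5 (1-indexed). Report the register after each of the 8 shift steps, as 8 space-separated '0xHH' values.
After byte 1 (0x8A): reg=0xE0
After byte 2 (0x41): reg=0x6E
After byte 3 (0xC1): reg=0x44
After byte 4 (0xF9): reg=0x3A
Register before byte 5: 0x3A
After XOR with byte 0x36: 0x0C

Answer: 0x18 0x30 0x60 0xC0 0x87 0x09 0x12 0x24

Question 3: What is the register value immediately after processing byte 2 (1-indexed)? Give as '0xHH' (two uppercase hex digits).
Answer: 0x6E

Derivation:
After byte 1 (0x8A): reg=0xE0
After byte 2 (0x41): reg=0x6E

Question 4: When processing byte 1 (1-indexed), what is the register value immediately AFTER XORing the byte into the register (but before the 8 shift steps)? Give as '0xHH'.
Register before byte 1: 0xAA
Byte 1: 0x8A
0xAA XOR 0x8A = 0x20

Answer: 0x20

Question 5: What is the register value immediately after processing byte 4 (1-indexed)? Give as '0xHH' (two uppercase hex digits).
After byte 1 (0x8A): reg=0xE0
After byte 2 (0x41): reg=0x6E
After byte 3 (0xC1): reg=0x44
After byte 4 (0xF9): reg=0x3A

Answer: 0x3A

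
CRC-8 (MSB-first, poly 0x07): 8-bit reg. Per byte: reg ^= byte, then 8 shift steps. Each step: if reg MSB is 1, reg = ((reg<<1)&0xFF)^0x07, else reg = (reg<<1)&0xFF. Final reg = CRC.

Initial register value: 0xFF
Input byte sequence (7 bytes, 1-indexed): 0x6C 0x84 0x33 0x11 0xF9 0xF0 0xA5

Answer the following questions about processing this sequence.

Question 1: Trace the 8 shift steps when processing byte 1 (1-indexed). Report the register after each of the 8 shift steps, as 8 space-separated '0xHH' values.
Answer: 0x21 0x42 0x84 0x0F 0x1E 0x3C 0x78 0xF0

Derivation:
Register before byte 1: 0xFF
After XOR with byte 0x6C: 0x93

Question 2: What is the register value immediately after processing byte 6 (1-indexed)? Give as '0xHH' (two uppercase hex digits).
Answer: 0x3C

Derivation:
After byte 1 (0x6C): reg=0xF0
After byte 2 (0x84): reg=0x4B
After byte 3 (0x33): reg=0x6F
After byte 4 (0x11): reg=0x7D
After byte 5 (0xF9): reg=0x95
After byte 6 (0xF0): reg=0x3C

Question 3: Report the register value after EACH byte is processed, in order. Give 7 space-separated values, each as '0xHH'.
0xF0 0x4B 0x6F 0x7D 0x95 0x3C 0xC6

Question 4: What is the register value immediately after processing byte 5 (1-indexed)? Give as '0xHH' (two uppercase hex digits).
After byte 1 (0x6C): reg=0xF0
After byte 2 (0x84): reg=0x4B
After byte 3 (0x33): reg=0x6F
After byte 4 (0x11): reg=0x7D
After byte 5 (0xF9): reg=0x95

Answer: 0x95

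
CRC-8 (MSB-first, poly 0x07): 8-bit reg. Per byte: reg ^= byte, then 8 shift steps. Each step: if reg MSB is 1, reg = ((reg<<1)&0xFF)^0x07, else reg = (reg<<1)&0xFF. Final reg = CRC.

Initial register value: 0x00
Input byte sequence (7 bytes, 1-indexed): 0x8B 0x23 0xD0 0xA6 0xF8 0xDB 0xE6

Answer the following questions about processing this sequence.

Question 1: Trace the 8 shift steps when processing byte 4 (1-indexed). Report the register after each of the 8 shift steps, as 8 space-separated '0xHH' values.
Answer: 0xDB 0xB1 0x65 0xCA 0x93 0x21 0x42 0x84

Derivation:
After byte 1 (0x8B): reg=0xB8
After byte 2 (0x23): reg=0xC8
After byte 3 (0xD0): reg=0x48
Register before byte 4: 0x48
After XOR with byte 0xA6: 0xEE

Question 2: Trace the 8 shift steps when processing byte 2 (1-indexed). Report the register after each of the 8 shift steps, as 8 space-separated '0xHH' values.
Answer: 0x31 0x62 0xC4 0x8F 0x19 0x32 0x64 0xC8

Derivation:
After byte 1 (0x8B): reg=0xB8
Register before byte 2: 0xB8
After XOR with byte 0x23: 0x9B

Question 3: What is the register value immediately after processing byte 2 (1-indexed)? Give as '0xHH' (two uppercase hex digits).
After byte 1 (0x8B): reg=0xB8
After byte 2 (0x23): reg=0xC8

Answer: 0xC8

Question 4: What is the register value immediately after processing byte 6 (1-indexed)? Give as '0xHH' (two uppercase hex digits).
After byte 1 (0x8B): reg=0xB8
After byte 2 (0x23): reg=0xC8
After byte 3 (0xD0): reg=0x48
After byte 4 (0xA6): reg=0x84
After byte 5 (0xF8): reg=0x73
After byte 6 (0xDB): reg=0x51

Answer: 0x51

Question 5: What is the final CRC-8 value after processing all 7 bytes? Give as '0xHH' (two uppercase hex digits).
Answer: 0x0C

Derivation:
After byte 1 (0x8B): reg=0xB8
After byte 2 (0x23): reg=0xC8
After byte 3 (0xD0): reg=0x48
After byte 4 (0xA6): reg=0x84
After byte 5 (0xF8): reg=0x73
After byte 6 (0xDB): reg=0x51
After byte 7 (0xE6): reg=0x0C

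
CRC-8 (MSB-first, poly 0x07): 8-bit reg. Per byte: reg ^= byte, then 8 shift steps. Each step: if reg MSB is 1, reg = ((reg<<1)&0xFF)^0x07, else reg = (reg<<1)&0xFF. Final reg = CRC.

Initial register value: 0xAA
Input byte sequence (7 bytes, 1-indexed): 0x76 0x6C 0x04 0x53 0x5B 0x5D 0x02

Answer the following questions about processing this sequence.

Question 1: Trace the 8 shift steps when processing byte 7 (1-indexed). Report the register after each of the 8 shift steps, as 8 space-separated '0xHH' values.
Answer: 0x32 0x64 0xC8 0x97 0x29 0x52 0xA4 0x4F

Derivation:
After byte 1 (0x76): reg=0x1A
After byte 2 (0x6C): reg=0x45
After byte 3 (0x04): reg=0xC0
After byte 4 (0x53): reg=0xF0
After byte 5 (0x5B): reg=0x58
After byte 6 (0x5D): reg=0x1B
Register before byte 7: 0x1B
After XOR with byte 0x02: 0x19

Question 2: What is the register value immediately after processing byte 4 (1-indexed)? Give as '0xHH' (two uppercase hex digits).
Answer: 0xF0

Derivation:
After byte 1 (0x76): reg=0x1A
After byte 2 (0x6C): reg=0x45
After byte 3 (0x04): reg=0xC0
After byte 4 (0x53): reg=0xF0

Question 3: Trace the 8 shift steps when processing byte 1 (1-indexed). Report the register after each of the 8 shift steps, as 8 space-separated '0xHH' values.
Answer: 0xBF 0x79 0xF2 0xE3 0xC1 0x85 0x0D 0x1A

Derivation:
Register before byte 1: 0xAA
After XOR with byte 0x76: 0xDC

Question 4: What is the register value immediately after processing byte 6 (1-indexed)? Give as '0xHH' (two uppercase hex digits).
Answer: 0x1B

Derivation:
After byte 1 (0x76): reg=0x1A
After byte 2 (0x6C): reg=0x45
After byte 3 (0x04): reg=0xC0
After byte 4 (0x53): reg=0xF0
After byte 5 (0x5B): reg=0x58
After byte 6 (0x5D): reg=0x1B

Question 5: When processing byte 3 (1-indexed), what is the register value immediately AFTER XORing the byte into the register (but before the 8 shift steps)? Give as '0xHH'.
Answer: 0x41

Derivation:
Register before byte 3: 0x45
Byte 3: 0x04
0x45 XOR 0x04 = 0x41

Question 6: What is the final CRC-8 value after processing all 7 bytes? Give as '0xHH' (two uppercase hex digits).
Answer: 0x4F

Derivation:
After byte 1 (0x76): reg=0x1A
After byte 2 (0x6C): reg=0x45
After byte 3 (0x04): reg=0xC0
After byte 4 (0x53): reg=0xF0
After byte 5 (0x5B): reg=0x58
After byte 6 (0x5D): reg=0x1B
After byte 7 (0x02): reg=0x4F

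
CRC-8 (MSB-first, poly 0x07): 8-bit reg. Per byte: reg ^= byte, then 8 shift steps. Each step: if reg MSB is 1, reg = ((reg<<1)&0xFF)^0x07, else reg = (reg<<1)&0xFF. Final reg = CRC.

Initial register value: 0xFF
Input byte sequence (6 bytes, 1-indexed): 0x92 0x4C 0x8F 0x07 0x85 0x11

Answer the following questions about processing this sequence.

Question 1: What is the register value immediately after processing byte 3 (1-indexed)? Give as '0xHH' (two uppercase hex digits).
After byte 1 (0x92): reg=0x04
After byte 2 (0x4C): reg=0xFF
After byte 3 (0x8F): reg=0x57

Answer: 0x57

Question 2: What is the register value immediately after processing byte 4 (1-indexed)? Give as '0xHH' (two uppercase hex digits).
After byte 1 (0x92): reg=0x04
After byte 2 (0x4C): reg=0xFF
After byte 3 (0x8F): reg=0x57
After byte 4 (0x07): reg=0xB7

Answer: 0xB7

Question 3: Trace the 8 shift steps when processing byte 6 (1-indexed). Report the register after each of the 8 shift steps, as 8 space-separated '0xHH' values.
Answer: 0x19 0x32 0x64 0xC8 0x97 0x29 0x52 0xA4

Derivation:
After byte 1 (0x92): reg=0x04
After byte 2 (0x4C): reg=0xFF
After byte 3 (0x8F): reg=0x57
After byte 4 (0x07): reg=0xB7
After byte 5 (0x85): reg=0x9E
Register before byte 6: 0x9E
After XOR with byte 0x11: 0x8F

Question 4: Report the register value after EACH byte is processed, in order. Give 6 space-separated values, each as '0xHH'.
0x04 0xFF 0x57 0xB7 0x9E 0xA4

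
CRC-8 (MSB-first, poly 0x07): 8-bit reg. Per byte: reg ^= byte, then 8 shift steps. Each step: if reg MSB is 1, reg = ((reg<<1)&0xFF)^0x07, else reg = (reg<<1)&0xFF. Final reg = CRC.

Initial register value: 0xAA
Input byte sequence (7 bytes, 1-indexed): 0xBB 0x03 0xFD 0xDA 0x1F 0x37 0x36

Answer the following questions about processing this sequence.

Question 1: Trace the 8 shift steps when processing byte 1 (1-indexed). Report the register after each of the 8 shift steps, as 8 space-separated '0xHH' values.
Answer: 0x22 0x44 0x88 0x17 0x2E 0x5C 0xB8 0x77

Derivation:
Register before byte 1: 0xAA
After XOR with byte 0xBB: 0x11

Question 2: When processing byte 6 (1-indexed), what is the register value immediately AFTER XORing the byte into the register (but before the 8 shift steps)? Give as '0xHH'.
Register before byte 6: 0xF2
Byte 6: 0x37
0xF2 XOR 0x37 = 0xC5

Answer: 0xC5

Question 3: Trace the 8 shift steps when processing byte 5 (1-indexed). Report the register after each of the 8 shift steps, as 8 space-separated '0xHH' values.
After byte 1 (0xBB): reg=0x77
After byte 2 (0x03): reg=0x4B
After byte 3 (0xFD): reg=0x0B
After byte 4 (0xDA): reg=0x39
Register before byte 5: 0x39
After XOR with byte 0x1F: 0x26

Answer: 0x4C 0x98 0x37 0x6E 0xDC 0xBF 0x79 0xF2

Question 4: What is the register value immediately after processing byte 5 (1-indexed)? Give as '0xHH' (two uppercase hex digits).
After byte 1 (0xBB): reg=0x77
After byte 2 (0x03): reg=0x4B
After byte 3 (0xFD): reg=0x0B
After byte 4 (0xDA): reg=0x39
After byte 5 (0x1F): reg=0xF2

Answer: 0xF2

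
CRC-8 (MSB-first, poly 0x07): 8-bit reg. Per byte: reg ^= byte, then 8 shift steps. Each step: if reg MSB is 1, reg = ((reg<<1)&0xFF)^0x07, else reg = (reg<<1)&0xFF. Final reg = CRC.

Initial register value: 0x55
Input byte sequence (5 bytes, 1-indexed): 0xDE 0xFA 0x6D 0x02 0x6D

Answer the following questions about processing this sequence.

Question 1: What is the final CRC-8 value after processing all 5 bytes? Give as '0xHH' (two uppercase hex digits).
Answer: 0xCD

Derivation:
After byte 1 (0xDE): reg=0xB8
After byte 2 (0xFA): reg=0xC9
After byte 3 (0x6D): reg=0x75
After byte 4 (0x02): reg=0x42
After byte 5 (0x6D): reg=0xCD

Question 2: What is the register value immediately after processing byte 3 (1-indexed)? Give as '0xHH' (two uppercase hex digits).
Answer: 0x75

Derivation:
After byte 1 (0xDE): reg=0xB8
After byte 2 (0xFA): reg=0xC9
After byte 3 (0x6D): reg=0x75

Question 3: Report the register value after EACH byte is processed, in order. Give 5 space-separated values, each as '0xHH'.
0xB8 0xC9 0x75 0x42 0xCD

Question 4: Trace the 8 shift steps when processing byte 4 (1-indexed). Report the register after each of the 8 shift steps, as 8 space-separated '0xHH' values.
Answer: 0xEE 0xDB 0xB1 0x65 0xCA 0x93 0x21 0x42

Derivation:
After byte 1 (0xDE): reg=0xB8
After byte 2 (0xFA): reg=0xC9
After byte 3 (0x6D): reg=0x75
Register before byte 4: 0x75
After XOR with byte 0x02: 0x77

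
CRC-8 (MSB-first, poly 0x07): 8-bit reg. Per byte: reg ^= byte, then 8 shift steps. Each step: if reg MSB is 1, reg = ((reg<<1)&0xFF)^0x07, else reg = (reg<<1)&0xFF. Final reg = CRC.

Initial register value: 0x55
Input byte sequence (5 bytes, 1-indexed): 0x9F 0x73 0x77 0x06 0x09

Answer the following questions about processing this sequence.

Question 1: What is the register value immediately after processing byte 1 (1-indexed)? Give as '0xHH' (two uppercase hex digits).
Answer: 0x78

Derivation:
After byte 1 (0x9F): reg=0x78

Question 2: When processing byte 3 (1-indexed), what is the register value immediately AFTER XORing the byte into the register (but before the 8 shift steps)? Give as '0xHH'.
Register before byte 3: 0x31
Byte 3: 0x77
0x31 XOR 0x77 = 0x46

Answer: 0x46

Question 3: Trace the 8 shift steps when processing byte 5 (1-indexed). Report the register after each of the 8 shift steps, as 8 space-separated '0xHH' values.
Answer: 0x7C 0xF8 0xF7 0xE9 0xD5 0xAD 0x5D 0xBA

Derivation:
After byte 1 (0x9F): reg=0x78
After byte 2 (0x73): reg=0x31
After byte 3 (0x77): reg=0xD5
After byte 4 (0x06): reg=0x37
Register before byte 5: 0x37
After XOR with byte 0x09: 0x3E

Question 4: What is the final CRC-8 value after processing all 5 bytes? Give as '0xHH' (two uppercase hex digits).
After byte 1 (0x9F): reg=0x78
After byte 2 (0x73): reg=0x31
After byte 3 (0x77): reg=0xD5
After byte 4 (0x06): reg=0x37
After byte 5 (0x09): reg=0xBA

Answer: 0xBA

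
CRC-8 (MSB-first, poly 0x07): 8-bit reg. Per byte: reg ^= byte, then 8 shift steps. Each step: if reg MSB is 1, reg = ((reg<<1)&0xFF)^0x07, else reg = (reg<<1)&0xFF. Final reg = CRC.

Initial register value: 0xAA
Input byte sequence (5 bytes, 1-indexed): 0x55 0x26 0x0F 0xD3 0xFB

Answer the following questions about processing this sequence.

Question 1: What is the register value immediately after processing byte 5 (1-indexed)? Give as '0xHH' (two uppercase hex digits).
After byte 1 (0x55): reg=0xF3
After byte 2 (0x26): reg=0x25
After byte 3 (0x0F): reg=0xD6
After byte 4 (0xD3): reg=0x1B
After byte 5 (0xFB): reg=0xAE

Answer: 0xAE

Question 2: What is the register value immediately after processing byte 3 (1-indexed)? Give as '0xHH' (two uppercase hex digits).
Answer: 0xD6

Derivation:
After byte 1 (0x55): reg=0xF3
After byte 2 (0x26): reg=0x25
After byte 3 (0x0F): reg=0xD6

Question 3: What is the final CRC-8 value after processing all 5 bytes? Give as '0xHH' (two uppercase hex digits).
After byte 1 (0x55): reg=0xF3
After byte 2 (0x26): reg=0x25
After byte 3 (0x0F): reg=0xD6
After byte 4 (0xD3): reg=0x1B
After byte 5 (0xFB): reg=0xAE

Answer: 0xAE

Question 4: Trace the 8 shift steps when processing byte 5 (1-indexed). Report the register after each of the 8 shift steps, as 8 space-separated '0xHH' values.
Answer: 0xC7 0x89 0x15 0x2A 0x54 0xA8 0x57 0xAE

Derivation:
After byte 1 (0x55): reg=0xF3
After byte 2 (0x26): reg=0x25
After byte 3 (0x0F): reg=0xD6
After byte 4 (0xD3): reg=0x1B
Register before byte 5: 0x1B
After XOR with byte 0xFB: 0xE0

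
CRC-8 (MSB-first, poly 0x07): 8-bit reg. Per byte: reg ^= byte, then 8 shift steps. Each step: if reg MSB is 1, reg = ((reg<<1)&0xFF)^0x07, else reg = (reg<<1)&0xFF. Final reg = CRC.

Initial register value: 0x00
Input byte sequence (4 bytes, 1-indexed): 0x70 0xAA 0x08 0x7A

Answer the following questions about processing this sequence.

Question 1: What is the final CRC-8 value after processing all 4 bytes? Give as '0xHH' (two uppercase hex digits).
After byte 1 (0x70): reg=0x57
After byte 2 (0xAA): reg=0xFD
After byte 3 (0x08): reg=0xC5
After byte 4 (0x7A): reg=0x34

Answer: 0x34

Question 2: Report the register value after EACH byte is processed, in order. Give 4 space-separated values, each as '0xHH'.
0x57 0xFD 0xC5 0x34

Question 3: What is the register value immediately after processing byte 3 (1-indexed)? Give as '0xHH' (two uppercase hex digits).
After byte 1 (0x70): reg=0x57
After byte 2 (0xAA): reg=0xFD
After byte 3 (0x08): reg=0xC5

Answer: 0xC5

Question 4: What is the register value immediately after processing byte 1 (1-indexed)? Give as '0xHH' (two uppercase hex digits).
Answer: 0x57

Derivation:
After byte 1 (0x70): reg=0x57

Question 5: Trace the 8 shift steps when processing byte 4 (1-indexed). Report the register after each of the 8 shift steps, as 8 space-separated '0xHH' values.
After byte 1 (0x70): reg=0x57
After byte 2 (0xAA): reg=0xFD
After byte 3 (0x08): reg=0xC5
Register before byte 4: 0xC5
After XOR with byte 0x7A: 0xBF

Answer: 0x79 0xF2 0xE3 0xC1 0x85 0x0D 0x1A 0x34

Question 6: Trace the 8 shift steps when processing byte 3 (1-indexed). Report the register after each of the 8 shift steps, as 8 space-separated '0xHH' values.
Answer: 0xED 0xDD 0xBD 0x7D 0xFA 0xF3 0xE1 0xC5

Derivation:
After byte 1 (0x70): reg=0x57
After byte 2 (0xAA): reg=0xFD
Register before byte 3: 0xFD
After XOR with byte 0x08: 0xF5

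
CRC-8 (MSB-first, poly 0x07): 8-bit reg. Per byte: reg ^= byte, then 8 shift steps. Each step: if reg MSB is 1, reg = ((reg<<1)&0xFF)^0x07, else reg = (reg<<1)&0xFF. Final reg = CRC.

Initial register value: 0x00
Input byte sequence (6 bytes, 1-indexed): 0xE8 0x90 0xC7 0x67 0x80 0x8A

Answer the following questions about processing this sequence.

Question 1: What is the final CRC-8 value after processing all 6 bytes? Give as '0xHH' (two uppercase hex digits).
After byte 1 (0xE8): reg=0x96
After byte 2 (0x90): reg=0x12
After byte 3 (0xC7): reg=0x25
After byte 4 (0x67): reg=0xC9
After byte 5 (0x80): reg=0xF8
After byte 6 (0x8A): reg=0x59

Answer: 0x59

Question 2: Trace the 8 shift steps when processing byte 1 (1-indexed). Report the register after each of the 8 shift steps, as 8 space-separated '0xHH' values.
Answer: 0xD7 0xA9 0x55 0xAA 0x53 0xA6 0x4B 0x96

Derivation:
Register before byte 1: 0x00
After XOR with byte 0xE8: 0xE8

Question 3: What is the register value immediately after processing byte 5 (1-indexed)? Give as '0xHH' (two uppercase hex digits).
After byte 1 (0xE8): reg=0x96
After byte 2 (0x90): reg=0x12
After byte 3 (0xC7): reg=0x25
After byte 4 (0x67): reg=0xC9
After byte 5 (0x80): reg=0xF8

Answer: 0xF8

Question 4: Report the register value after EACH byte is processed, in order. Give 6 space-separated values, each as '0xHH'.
0x96 0x12 0x25 0xC9 0xF8 0x59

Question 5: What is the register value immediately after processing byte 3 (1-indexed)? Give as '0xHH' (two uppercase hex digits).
After byte 1 (0xE8): reg=0x96
After byte 2 (0x90): reg=0x12
After byte 3 (0xC7): reg=0x25

Answer: 0x25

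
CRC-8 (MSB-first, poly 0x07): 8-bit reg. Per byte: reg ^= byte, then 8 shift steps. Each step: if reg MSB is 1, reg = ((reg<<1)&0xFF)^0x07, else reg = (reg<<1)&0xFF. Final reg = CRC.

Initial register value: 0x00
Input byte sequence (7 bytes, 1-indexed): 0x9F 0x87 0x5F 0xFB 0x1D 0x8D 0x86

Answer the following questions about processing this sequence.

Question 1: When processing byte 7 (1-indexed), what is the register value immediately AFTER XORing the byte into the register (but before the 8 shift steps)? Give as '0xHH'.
Answer: 0x60

Derivation:
Register before byte 7: 0xE6
Byte 7: 0x86
0xE6 XOR 0x86 = 0x60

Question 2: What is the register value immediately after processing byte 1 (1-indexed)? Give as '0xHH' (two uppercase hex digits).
After byte 1 (0x9F): reg=0xD4

Answer: 0xD4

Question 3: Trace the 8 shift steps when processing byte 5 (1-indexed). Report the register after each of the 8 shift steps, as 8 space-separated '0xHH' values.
Answer: 0x4F 0x9E 0x3B 0x76 0xEC 0xDF 0xB9 0x75

Derivation:
After byte 1 (0x9F): reg=0xD4
After byte 2 (0x87): reg=0xBE
After byte 3 (0x5F): reg=0xA9
After byte 4 (0xFB): reg=0xB9
Register before byte 5: 0xB9
After XOR with byte 0x1D: 0xA4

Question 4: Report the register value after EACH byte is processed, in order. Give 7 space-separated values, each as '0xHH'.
0xD4 0xBE 0xA9 0xB9 0x75 0xE6 0x27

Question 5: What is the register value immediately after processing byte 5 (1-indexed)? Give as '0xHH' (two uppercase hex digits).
After byte 1 (0x9F): reg=0xD4
After byte 2 (0x87): reg=0xBE
After byte 3 (0x5F): reg=0xA9
After byte 4 (0xFB): reg=0xB9
After byte 5 (0x1D): reg=0x75

Answer: 0x75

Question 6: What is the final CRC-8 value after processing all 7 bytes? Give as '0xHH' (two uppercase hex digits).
Answer: 0x27

Derivation:
After byte 1 (0x9F): reg=0xD4
After byte 2 (0x87): reg=0xBE
After byte 3 (0x5F): reg=0xA9
After byte 4 (0xFB): reg=0xB9
After byte 5 (0x1D): reg=0x75
After byte 6 (0x8D): reg=0xE6
After byte 7 (0x86): reg=0x27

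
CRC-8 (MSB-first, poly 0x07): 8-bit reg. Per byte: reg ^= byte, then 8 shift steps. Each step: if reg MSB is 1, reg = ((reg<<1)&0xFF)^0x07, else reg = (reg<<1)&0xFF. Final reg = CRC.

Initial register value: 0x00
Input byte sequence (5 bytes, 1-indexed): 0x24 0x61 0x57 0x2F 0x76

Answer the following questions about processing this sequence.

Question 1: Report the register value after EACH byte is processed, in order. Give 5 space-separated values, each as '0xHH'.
0xFC 0xDA 0xAA 0x92 0xB2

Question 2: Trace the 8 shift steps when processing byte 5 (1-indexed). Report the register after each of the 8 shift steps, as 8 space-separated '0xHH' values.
After byte 1 (0x24): reg=0xFC
After byte 2 (0x61): reg=0xDA
After byte 3 (0x57): reg=0xAA
After byte 4 (0x2F): reg=0x92
Register before byte 5: 0x92
After XOR with byte 0x76: 0xE4

Answer: 0xCF 0x99 0x35 0x6A 0xD4 0xAF 0x59 0xB2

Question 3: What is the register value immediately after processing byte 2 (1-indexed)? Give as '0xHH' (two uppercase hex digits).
Answer: 0xDA

Derivation:
After byte 1 (0x24): reg=0xFC
After byte 2 (0x61): reg=0xDA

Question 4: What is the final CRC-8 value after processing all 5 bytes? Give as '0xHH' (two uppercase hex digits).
Answer: 0xB2

Derivation:
After byte 1 (0x24): reg=0xFC
After byte 2 (0x61): reg=0xDA
After byte 3 (0x57): reg=0xAA
After byte 4 (0x2F): reg=0x92
After byte 5 (0x76): reg=0xB2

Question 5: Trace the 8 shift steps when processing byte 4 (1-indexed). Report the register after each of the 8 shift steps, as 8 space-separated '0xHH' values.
After byte 1 (0x24): reg=0xFC
After byte 2 (0x61): reg=0xDA
After byte 3 (0x57): reg=0xAA
Register before byte 4: 0xAA
After XOR with byte 0x2F: 0x85

Answer: 0x0D 0x1A 0x34 0x68 0xD0 0xA7 0x49 0x92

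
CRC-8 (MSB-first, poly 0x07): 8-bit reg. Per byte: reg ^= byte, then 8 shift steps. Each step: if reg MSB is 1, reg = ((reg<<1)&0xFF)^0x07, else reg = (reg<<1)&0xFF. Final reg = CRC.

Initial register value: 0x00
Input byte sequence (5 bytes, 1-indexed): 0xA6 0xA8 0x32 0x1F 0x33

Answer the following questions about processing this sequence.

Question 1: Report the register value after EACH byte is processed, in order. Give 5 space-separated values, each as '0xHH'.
0x7B 0x37 0x1B 0x1C 0xCD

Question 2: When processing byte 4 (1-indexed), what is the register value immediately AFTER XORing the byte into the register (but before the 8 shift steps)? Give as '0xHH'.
Register before byte 4: 0x1B
Byte 4: 0x1F
0x1B XOR 0x1F = 0x04

Answer: 0x04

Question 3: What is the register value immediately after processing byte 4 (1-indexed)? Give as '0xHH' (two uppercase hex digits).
Answer: 0x1C

Derivation:
After byte 1 (0xA6): reg=0x7B
After byte 2 (0xA8): reg=0x37
After byte 3 (0x32): reg=0x1B
After byte 4 (0x1F): reg=0x1C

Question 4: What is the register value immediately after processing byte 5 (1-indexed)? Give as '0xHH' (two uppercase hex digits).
After byte 1 (0xA6): reg=0x7B
After byte 2 (0xA8): reg=0x37
After byte 3 (0x32): reg=0x1B
After byte 4 (0x1F): reg=0x1C
After byte 5 (0x33): reg=0xCD

Answer: 0xCD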